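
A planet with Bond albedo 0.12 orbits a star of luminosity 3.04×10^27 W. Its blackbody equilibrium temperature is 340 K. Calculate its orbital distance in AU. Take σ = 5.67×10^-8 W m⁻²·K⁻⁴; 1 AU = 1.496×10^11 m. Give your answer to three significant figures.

Required flux: S = 4σT⁴/(1−α) = 3444 W m⁻².
Then d = [L/(4πS)]^(1/2) = 2.650×10^11 m, i.e. 1.772 AU.

1.77 AU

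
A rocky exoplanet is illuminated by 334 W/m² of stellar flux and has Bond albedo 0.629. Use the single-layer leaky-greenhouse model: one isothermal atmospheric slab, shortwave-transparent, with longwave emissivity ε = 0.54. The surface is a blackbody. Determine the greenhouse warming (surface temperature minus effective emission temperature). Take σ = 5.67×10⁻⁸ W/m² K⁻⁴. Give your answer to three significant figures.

12.5 kelvin

At the top of the atmosphere, σT_e⁴ = S(1−α)/4 = 30.98 W/m², giving T_e = 152.9 K.
For a single slab of emissivity ε, T_s⁴ = 2T_e⁴/(2−ε); thus T_s = 152.9·(1.37)^(1/4) = 165.4 K.
Greenhouse warming: T_s − T_e = 12.51 K.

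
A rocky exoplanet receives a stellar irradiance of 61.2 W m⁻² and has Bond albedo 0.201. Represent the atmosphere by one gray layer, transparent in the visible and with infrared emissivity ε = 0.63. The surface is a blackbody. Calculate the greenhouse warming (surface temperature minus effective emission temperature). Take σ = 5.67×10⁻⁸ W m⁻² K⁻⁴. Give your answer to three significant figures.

At the top of the atmosphere, σT_e⁴ = S(1−α)/4 = 12.22 W m⁻², giving T_e = 121.2 K.
For a single slab of emissivity ε, T_s⁴ = 2T_e⁴/(2−ε); thus T_s = 121.2·(1.46)^(1/4) = 133.2 K.
Greenhouse warming: T_s − T_e = 12.02 K.

12.0 kelvin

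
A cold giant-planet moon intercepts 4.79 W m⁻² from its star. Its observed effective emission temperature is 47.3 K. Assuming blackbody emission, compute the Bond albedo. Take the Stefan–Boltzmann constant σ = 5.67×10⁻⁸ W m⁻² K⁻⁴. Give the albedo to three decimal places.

From σT⁴ = S(1−α)/4 we invert for α: 1−α = 4σT⁴/S.
4σT⁴ = 4·5.67×10⁻⁸·(47.3)⁴ = 1.135 W m⁻².
1−α = 1.135/4.790 = 0.2370, so α = 0.7630.

0.763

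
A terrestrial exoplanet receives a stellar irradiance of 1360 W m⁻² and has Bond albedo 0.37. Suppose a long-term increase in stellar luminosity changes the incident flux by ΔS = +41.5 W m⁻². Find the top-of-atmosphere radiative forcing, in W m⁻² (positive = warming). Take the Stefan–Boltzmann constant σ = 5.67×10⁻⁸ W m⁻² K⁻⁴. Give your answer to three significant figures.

6.54 W m⁻²

TOA radiative forcing: ΔF = (1−α)ΔS/4 = 0.63·(+41.5)/4 = 6.536 W m⁻².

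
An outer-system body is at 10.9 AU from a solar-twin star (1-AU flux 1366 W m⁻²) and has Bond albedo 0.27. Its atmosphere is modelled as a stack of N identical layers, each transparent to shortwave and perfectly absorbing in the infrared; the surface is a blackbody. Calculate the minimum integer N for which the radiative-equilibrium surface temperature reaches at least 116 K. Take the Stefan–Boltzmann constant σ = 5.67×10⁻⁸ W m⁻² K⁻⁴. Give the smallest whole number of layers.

Irradiance scales as 1/d², so S = 1366 W m⁻² × (1/10.9)² = 11.50 W m⁻².
The effective emission temperature is T_e = [S(1−α)/(4σ)]^¼ = 78.00 K.
Need (N+1)T_e⁴ ≥ T_s⁴, i.e. N+1 ≥ (116/78.00)⁴ = 4.893.
So N ≥ 3.893; the smallest integer is N = 4.

4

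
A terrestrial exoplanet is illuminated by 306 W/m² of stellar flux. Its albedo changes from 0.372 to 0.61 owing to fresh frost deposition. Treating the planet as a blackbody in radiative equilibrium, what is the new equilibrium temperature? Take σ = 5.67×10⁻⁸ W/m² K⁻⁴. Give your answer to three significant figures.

151 K

T₂ = [S(1−α₂)/(4σ)]^(1/4) = [306.0·0.39/(4σ)]^(1/4) = 151.5 K.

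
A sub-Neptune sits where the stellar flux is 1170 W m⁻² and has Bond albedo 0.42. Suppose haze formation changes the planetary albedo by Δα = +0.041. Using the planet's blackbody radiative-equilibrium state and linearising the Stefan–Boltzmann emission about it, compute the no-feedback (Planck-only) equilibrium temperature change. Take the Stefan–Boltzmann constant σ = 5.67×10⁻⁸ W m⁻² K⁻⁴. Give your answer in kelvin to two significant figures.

-4.1 K

Unperturbed T_e = [1170·(1−0.42)/(4σ)]^¼ = 233.9 K.
TOA radiative forcing: ΔF = −S·Δα/4 = −1170·(+0.041)/4 = -11.99 W m⁻².
Planck response: λ_P = 4σT_e³ = 4·5.67×10⁻⁸·(233.9)³ = 2.901 W m⁻²/K.
Hence the no-feedback warming is ΔF/(4σT_e³) = -4.13 K.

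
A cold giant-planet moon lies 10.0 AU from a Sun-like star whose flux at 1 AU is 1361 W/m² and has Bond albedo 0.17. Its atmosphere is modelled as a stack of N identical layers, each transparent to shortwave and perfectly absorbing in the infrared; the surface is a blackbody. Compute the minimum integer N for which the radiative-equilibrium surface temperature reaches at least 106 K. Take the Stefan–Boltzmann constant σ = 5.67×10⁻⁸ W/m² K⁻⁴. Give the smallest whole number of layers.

Flux at the orbit: S = 1361/(10.0)² = 13.61 W/m².
The effective emission temperature is T_e = [S(1−α)/(4σ)]^¼ = 84.01 K.
T_s = (N+1)^(1/4)·T_e ≥ 106 K requires N+1 ≥ (T_s/T_e)⁴ = (106/84.01)⁴ = 2.535.
Rounding up, N = 2.

2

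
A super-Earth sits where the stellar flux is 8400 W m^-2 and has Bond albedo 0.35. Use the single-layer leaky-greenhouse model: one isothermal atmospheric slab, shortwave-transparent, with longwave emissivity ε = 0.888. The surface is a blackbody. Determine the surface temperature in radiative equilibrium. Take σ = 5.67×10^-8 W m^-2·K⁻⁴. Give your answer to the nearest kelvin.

456 K

The planet radiates to space at T_e = [S(1−α)/(4σ)]^(1/4) = 393.9 K.
For a single slab of emissivity ε, T_s⁴ = 2T_e⁴/(2−ε); thus T_s = 393.9·(1.799)^(1/4) = 456.2 K.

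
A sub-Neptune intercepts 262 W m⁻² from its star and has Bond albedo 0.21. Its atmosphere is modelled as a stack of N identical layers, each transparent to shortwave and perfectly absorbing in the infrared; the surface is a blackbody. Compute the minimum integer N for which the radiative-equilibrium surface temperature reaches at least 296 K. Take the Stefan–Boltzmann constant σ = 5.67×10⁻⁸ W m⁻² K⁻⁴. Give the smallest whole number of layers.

8

The effective emission temperature is T_e = [S(1−α)/(4σ)]^¼ = 173.8 K.
Need (N+1)T_e⁴ ≥ T_s⁴, i.e. N+1 ≥ (296/173.8)⁴ = 8.412.
So N ≥ 7.412; the smallest integer is N = 8.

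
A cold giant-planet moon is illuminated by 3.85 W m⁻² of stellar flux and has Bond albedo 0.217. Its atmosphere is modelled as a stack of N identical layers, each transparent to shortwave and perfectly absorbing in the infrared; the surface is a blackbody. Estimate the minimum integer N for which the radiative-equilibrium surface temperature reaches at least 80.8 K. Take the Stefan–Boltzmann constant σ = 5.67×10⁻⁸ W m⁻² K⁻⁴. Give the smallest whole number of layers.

The effective emission temperature is T_e = [S(1−α)/(4σ)]^¼ = 60.38 K.
Since T_s⁴ = (N+1)T_e⁴, we need N ≥ (T_s/T_e)⁴ − 1 = 2.207.
Rounding up, N = 3.

3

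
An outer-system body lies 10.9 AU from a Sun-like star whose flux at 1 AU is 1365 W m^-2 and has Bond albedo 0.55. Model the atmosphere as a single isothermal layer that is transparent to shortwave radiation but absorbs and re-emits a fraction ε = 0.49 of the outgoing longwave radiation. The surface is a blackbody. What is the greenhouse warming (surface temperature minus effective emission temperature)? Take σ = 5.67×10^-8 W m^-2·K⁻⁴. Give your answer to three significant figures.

Flux at the orbit: S = 1365/(10.9)² = 11.49 W m^-2.
Effective emission temperature (TOA balance): σT_e⁴ = S(1−α)/4 = 1.293 W m^-2 → T_e = 69.10 K.
The surface balance (absorbed SW + ε·downward IR = σT_s⁴) with T_a⁴ = T_s⁴/2 reduces to T_s = T_e·[2/(2−ε)]^¼ = 74.13 K.
T_s − T_e = 74.13 − 69.10 = 5.029 K.

5.03 K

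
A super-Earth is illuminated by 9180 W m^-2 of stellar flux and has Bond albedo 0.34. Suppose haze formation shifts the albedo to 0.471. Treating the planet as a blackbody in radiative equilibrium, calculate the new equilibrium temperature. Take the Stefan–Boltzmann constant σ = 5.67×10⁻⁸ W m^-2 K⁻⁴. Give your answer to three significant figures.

383 K

New equilibrium: T₂ = [(1−0.471)·9180/(4σ)]^(1/4) = 382.5 K.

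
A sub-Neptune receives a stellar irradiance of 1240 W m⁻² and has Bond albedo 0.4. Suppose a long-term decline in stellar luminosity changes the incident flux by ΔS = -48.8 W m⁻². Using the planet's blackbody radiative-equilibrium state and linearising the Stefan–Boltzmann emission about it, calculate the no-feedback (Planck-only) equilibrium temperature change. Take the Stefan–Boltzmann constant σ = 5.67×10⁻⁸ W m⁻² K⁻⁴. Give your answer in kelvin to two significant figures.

The baseline emission temperature is T_e = 239.3 K.
ΔF = Δ[S(1−α)]/4 = (1−0.4)·-48.8/4 = -7.320 W m⁻².
The Planck feedback parameter is 4σT_e³ = 3.109 W m⁻²/K.
So ΔT₀ = -7.320/3.109 = -2.35 K.

-2.4 K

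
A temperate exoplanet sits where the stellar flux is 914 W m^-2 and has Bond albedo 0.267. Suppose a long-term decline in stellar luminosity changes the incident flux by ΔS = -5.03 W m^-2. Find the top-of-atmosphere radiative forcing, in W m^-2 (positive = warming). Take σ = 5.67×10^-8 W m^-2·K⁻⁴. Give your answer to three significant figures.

Only a fraction (1−α) is absorbed and it's spread over 4πR², so ΔF = (1−α)ΔS/4 = -0.9217 W m^-2.

-0.922 W m^-2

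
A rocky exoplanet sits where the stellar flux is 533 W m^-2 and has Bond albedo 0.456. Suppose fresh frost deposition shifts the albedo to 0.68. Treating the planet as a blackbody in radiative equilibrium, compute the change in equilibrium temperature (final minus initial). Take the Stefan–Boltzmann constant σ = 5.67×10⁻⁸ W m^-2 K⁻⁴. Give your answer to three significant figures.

-23.5 K

Initial: T₁ = [S(1−0.456)/(4σ)]^(1/4) = 189.1 K.
After:  T₂ = [533.0·0.32/(4σ)]^(1/4) = 165.6 K.
Change: 165.6 − 189.1 = -23.49 K.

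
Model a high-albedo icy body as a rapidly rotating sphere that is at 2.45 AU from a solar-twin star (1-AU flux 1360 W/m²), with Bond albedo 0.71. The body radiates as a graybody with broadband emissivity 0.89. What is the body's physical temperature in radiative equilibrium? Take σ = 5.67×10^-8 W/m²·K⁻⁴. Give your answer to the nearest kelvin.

Irradiance scales as 1/d², so S = 1360 W/m² × (1/2.45)² = 226.6 W/m².
Averaging over the sphere, the absorbed flux is S(1−α)/4 = 16.43 W/m².
Radiative balance εσT⁴ = 16.43 gives T = [16.43/(0.89·σ)]^(1/4) = 134.3 K.

134 kelvin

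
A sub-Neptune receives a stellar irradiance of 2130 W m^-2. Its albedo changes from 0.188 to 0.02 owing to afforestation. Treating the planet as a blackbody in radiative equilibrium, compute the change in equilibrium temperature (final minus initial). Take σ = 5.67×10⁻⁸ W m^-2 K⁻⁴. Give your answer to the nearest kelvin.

14 K

Before: T₁ = [2130·0.812/(4σ)]^(1/4) = 295.5 K.
Final:   T₂ = [S(1−0.02)/(4σ)]^(1/4) = 309.7 K.
ΔT = T₂ − T₁ = 14.22 K.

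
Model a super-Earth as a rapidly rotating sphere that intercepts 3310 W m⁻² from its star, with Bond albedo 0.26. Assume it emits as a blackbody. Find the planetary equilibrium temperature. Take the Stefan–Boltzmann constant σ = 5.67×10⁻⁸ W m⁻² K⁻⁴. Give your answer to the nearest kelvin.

322 K

The planet absorbs (1−α)S over its disc πR² and re-emits over 4πR², so the mean absorbed flux is (1−0.26)·3310/4 = 612.4 W m⁻².
In equilibrium σT⁴ equals this, so T = 322.4 K.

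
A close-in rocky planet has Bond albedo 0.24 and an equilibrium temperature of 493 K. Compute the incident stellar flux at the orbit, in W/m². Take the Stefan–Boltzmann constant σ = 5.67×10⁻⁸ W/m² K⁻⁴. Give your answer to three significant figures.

17600 W/m²

From S(1−α)/4 = σT⁴: S = 4σT⁴/(1−α).
σT⁴ = 5.67×10⁻⁸·(493)⁴ = 3349 W/m².
So S = 4×3349/(1−0.24) = 17630 W/m².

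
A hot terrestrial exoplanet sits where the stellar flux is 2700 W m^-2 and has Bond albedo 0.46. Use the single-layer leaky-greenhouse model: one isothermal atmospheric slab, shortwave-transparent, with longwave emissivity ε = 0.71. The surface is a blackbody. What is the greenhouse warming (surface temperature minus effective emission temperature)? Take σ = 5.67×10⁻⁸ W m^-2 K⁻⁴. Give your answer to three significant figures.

Effective emission temperature (TOA balance): σT_e⁴ = S(1−α)/4 = 364.5 W m^-2 → T_e = 283.2 K.
The surface balance (absorbed SW + ε·downward IR = σT_s⁴) with T_a⁴ = T_s⁴/2 reduces to T_s = T_e·[2/(2−ε)]^¼ = 316.0 K.
T_s − T_e = 316.0 − 283.2 = 32.81 K.

32.8 K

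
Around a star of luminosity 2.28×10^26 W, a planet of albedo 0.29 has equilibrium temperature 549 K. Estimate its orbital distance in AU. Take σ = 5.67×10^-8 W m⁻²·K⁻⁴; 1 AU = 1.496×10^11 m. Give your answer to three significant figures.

The flux needed for this T is 4σT⁴/(1−0.29) = 29020 W m⁻².
Then d = [L/(4πS)]^(1/2) = 2.500×10^10 m, i.e. 0.1671 AU.

0.167 AU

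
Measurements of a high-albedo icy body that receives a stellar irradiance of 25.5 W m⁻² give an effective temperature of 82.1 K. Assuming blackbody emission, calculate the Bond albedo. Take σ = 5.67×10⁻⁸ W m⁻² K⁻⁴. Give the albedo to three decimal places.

Rearranging the radiative balance, α = 1 − 4σT⁴/S.
σT⁴ = 2.576 W m⁻², so 4σT⁴ = 10.30 W m⁻².
Hence α = 1 − 10.30/25.50 = 0.5959.

0.596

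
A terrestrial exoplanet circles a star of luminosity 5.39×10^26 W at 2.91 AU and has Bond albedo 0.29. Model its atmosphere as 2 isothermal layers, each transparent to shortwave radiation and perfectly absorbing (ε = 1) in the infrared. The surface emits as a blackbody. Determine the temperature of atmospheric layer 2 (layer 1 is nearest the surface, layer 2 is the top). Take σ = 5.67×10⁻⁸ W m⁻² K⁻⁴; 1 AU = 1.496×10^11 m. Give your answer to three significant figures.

163 K

d = 2.91 × 1.496×10^11 m = 4.353×10^11 m.
Flux at the orbit: S = L/(4πd²) = 5.39×10^26/(4π·(4.35×10^11)²) = 226.3 W m⁻².
Top-of-atmosphere balance: σT_e⁴ = S(1−α)/4 = 40.17 W m⁻² → T_e = 163.1 K.
In the N-layer model, layer k (counted from the surface) has T_k = (N+1−k)^(1/4)·T_e.
T_2 = (1)^(1/4)·163.1 = 163.1 K.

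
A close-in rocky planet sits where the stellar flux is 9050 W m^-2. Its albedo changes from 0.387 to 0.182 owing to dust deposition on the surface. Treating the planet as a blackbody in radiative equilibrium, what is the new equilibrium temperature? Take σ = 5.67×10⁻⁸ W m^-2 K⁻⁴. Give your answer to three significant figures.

425 K

T₂ = [S(1−α₂)/(4σ)]^(1/4) = [9050·0.818/(4σ)]^(1/4) = 425.0 K.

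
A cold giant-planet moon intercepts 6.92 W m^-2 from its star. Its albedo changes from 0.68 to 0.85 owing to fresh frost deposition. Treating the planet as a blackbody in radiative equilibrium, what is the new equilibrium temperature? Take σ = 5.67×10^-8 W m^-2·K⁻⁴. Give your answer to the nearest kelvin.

T₂ = [S(1−α₂)/(4σ)]^(1/4) = [6.920·0.15/(4σ)]^(1/4) = 46.25 K.

46 K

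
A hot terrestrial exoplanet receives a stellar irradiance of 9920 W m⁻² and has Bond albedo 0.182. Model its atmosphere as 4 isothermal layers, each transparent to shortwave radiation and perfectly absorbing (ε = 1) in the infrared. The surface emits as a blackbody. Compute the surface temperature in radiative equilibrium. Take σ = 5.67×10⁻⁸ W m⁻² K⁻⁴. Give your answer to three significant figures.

650 K

Top-of-atmosphere balance: σT_e⁴ = S(1−α)/4 = 2029 W m⁻² → T_e = 434.9 K.
Layer-by-layer balance gives σT_s⁴ = (N+1)σT_e⁴, so T_s = 5^¼·434.9 = 650.4 K.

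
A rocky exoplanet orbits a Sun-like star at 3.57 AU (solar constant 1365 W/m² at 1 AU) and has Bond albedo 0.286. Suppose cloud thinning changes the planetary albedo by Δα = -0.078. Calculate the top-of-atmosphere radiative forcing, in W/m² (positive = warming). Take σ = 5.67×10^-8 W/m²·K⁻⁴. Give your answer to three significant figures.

2.09 W/m²

Flux at the orbit: S = 1365/(3.57)² = 107.1 W/m².
TOA radiative forcing: ΔF = −S·Δα/4 = −107.1·(-0.078)/4 = 2.088 W/m².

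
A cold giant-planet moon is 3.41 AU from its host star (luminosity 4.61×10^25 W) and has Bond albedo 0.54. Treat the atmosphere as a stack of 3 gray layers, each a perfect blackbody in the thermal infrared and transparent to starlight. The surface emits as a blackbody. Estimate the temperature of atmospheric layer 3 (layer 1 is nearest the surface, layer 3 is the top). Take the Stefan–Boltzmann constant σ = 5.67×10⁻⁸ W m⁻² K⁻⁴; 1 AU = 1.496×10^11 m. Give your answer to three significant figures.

Orbital distance: d = 3.41 AU = 5.101×10^11 m.
Spreading L over a sphere of radius d: S = 4.61×10^25/(4π·5.10×10^11²) = 14.10 W m⁻².
The effective emission temperature is T_e = [S(1−α)/(4σ)]^¼ = 73.12 K.
Each opaque layer satisfies 2T_j⁴ = T_{j−1}⁴ + T_{j+1}⁴, giving T_k⁴ = (N+1−k)T_e⁴.
With k = 3: T_3 = (3+1−3)^¼·73.12 K = 73.12 K.

73.1 kelvin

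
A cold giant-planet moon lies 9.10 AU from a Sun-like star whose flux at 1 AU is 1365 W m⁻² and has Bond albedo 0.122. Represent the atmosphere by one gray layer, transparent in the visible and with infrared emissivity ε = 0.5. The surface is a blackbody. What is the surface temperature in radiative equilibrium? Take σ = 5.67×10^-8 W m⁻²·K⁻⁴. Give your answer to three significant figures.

96.0 K

By the inverse-square law, S = 1365/9.10² = 16.48 W m⁻².
At the top of the atmosphere, σT_e⁴ = S(1−α)/4 = 3.618 W m⁻², giving T_e = 89.38 K.
Surface balance with a leaky layer gives σT_s⁴ = σT_e⁴·2/(2−ε), so T_s = T_e·[2/(2−0.5)]^(1/4) = 96.04 K.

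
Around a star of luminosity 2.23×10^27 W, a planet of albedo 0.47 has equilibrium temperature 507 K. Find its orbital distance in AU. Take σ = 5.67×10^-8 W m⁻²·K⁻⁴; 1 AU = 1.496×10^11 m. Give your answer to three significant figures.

0.530 AU

The flux needed for this T is 4σT⁴/(1−0.47) = 28270 W m⁻².
Then d = [L/(4πS)]^(1/2) = 7.922×10^10 m, i.e. 0.5296 AU.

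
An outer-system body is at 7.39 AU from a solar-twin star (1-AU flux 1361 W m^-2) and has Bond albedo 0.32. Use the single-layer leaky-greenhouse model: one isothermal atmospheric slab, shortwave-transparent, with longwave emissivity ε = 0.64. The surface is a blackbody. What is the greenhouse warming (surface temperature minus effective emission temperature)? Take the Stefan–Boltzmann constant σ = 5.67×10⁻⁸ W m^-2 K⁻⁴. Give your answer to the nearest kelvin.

By the inverse-square law, S = 1361/7.39² = 24.92 W m^-2.
Effective emission temperature (TOA balance): σT_e⁴ = S(1−α)/4 = 4.237 W m^-2 → T_e = 92.97 K.
Surface balance with a leaky layer gives σT_s⁴ = σT_e⁴·2/(2−ε), so T_s = T_e·[2/(2−0.64)]^(1/4) = 102.4 K.
Greenhouse warming: T_s − T_e = 9.410 K.

9 K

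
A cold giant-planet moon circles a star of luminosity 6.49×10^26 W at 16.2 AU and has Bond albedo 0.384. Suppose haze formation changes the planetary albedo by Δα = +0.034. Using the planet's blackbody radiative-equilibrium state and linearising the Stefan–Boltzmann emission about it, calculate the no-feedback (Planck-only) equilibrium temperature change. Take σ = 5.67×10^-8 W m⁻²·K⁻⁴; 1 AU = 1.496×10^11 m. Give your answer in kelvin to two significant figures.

Orbital distance: d = 16.2 AU = 2.424×10^12 m.
S = L/(4πd²) = 8.793 W m⁻².
Unperturbed T_e = [8.793·(1−0.384)/(4σ)]^¼ = 69.91 K.
ΔF = −(S/4)Δα = −(8.793/4)×(+0.034) = -0.07474 W m⁻².
Planck response: λ_P = 4σT_e³ = 4·5.67×10⁻⁸·(69.91)³ = 0.07748 W m⁻²/K.
ΔT₀ = ΔF/λ_P = -0.07474/0.07748 = -0.965 K.

-0.96 kelvin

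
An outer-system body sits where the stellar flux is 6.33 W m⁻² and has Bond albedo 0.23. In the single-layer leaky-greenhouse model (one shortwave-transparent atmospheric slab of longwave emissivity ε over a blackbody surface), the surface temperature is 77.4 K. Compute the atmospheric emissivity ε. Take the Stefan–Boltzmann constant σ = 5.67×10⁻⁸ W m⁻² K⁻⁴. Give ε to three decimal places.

0.802

Effective temperature: T_e = [S(1−α)/(4σ)]^(1/4) = 68.09 K.
T_s⁴ = T_e⁴·2/(2−ε) → ε = 2 − 2(T_e/T_s)⁴ = 2 − 2·(68.09/77.4)⁴ = 0.8024.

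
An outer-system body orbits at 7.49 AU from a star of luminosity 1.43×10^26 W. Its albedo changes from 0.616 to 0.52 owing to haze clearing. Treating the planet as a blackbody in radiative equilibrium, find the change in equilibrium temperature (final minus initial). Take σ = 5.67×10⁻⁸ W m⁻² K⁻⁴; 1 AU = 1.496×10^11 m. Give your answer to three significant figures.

d = 7.49 × 1.496×10^11 m = 1.121×10^12 m.
S = L/(4πd²) = 9.064 W m⁻².
Initial: T₁ = [S(1−0.616)/(4σ)]^(1/4) = 62.59 K.
Final:   T₂ = [S(1−0.52)/(4σ)]^(1/4) = 66.18 K.
ΔT = T₂ − T₁ = 3.591 K.

3.59 K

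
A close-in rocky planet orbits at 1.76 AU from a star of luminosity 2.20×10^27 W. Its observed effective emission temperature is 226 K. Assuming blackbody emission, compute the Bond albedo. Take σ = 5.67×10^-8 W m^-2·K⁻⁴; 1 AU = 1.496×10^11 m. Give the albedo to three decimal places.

0.766

d = 1.76 × 1.496×10^11 m = 2.633×10^11 m.
Flux at the orbit: S = L/(4πd²) = 2.20×10^27/(4π·(2.63×10^11)²) = 2525 W m^-2.
Rearranging the radiative balance, α = 1 − 4σT⁴/S.
4σT⁴ = 4·5.67×10⁻⁸·(226)⁴ = 591.7 W m^-2.
1−α = 591.7/2525 = 0.2343, so α = 0.7657.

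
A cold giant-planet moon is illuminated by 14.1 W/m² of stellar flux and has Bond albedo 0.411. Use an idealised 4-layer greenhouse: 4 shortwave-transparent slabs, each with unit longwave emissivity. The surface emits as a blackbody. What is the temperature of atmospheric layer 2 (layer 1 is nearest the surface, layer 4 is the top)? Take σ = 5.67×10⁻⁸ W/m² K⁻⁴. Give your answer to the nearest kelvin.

Top-of-atmosphere balance: σT_e⁴ = S(1−α)/4 = 2.076 W/m² → T_e = 77.79 K.
The net upward flux σT_e⁴ is constant between every pair of levels, so T_k⁴ = (N+1−k)T_e⁴.
With k = 2: T_2 = (4+1−2)^¼·77.79 K = 102.4 K.

102 K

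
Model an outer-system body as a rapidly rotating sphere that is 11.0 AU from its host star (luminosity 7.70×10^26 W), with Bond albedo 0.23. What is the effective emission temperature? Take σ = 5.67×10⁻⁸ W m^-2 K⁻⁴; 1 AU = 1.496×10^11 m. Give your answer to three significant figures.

Orbital distance: d = 11.0 AU = 1.646×10^12 m.
Flux at the orbit: S = L/(4πd²) = 7.70×10^26/(4π·(1.65×10^12)²) = 22.63 W m^-2.
Averaging over the sphere, the absorbed flux is S(1−α)/4 = 4.356 W m^-2.
Balancing against σT⁴: T = (4.356/5.67×10⁻⁸)^(1/4) = 93.62 K.

93.6 K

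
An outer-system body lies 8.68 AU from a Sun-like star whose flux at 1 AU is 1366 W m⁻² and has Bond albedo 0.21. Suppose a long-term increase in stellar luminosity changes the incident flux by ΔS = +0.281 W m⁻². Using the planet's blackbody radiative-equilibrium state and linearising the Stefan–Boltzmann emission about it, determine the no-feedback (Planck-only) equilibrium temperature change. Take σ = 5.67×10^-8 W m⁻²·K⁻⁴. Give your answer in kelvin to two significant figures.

0.35 K

Irradiance scales as 1/d², so S = 1366 W m⁻² × (1/8.68)² = 18.13 W m⁻².
The baseline emission temperature is T_e = 89.15 K.
TOA radiative forcing: ΔF = (1−α)ΔS/4 = 0.79·(+0.281)/4 = 0.05550 W m⁻².
The Planck feedback parameter is 4σT_e³ = 0.1607 W m⁻²/K.
So ΔT₀ = 0.05550/0.1607 = 0.345 K.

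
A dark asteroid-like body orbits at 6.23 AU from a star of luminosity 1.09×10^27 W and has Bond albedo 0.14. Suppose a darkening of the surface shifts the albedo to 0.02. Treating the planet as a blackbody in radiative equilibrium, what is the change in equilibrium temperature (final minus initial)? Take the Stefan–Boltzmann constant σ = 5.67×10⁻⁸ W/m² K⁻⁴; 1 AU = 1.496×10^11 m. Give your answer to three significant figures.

4.63 kelvin

Orbital distance: d = 6.23 AU = 9.320×10^11 m.
S = L/(4πd²) = 99.86 W/m².
With α = 0.14, T₁ = 139.5 K.
Final:   T₂ = [S(1−0.02)/(4σ)]^(1/4) = 144.1 K.
Change: 144.1 − 139.5 = 4.630 K.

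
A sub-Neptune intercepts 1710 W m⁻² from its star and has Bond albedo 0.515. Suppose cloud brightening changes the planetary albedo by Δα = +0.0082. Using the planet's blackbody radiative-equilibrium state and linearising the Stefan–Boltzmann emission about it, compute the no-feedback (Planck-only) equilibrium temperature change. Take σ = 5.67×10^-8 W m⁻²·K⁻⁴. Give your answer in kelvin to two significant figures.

Reference equilibrium: T_e = [S(1−α)/(4σ)]^(1/4) = 245.9 K.
The change in absorbed flux is Δ[S(1−α)/4] = −SΔα/4 = -3.506 W m⁻².
Planck response: λ_P = 4σT_e³ = 4·5.67×10⁻⁸·(245.9)³ = 3.373 W m⁻²/K.
ΔT₀ = ΔF/λ_P = -3.506/3.373 = -1.04 K.

-1.0 K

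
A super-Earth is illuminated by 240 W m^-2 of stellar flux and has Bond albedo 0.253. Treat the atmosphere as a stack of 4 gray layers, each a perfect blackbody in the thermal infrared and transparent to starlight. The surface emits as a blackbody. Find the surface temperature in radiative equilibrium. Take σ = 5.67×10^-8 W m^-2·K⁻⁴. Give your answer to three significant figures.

251 K

Top-of-atmosphere balance: σT_e⁴ = S(1−α)/4 = 44.82 W m^-2 → T_e = 167.7 K.
Layer-by-layer balance gives σT_s⁴ = (N+1)σT_e⁴, so T_s = 5^¼·167.7 = 250.7 K.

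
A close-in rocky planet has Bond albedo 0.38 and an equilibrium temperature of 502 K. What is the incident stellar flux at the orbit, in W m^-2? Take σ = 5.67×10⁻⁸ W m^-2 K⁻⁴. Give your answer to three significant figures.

From S(1−α)/4 = σT⁴: S = 4σT⁴/(1−α).
The emitted flux is σT⁴ = 3601 W m^-2.
So S = 4×3601/(1−0.38) = 23230 W m^-2.

23200 W m^-2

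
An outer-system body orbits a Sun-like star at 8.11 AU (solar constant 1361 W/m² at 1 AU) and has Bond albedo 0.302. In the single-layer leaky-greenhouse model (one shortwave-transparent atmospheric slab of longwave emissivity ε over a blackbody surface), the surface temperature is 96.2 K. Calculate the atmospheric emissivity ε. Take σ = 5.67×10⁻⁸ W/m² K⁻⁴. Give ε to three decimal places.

By the inverse-square law, S = 1361/8.11² = 20.69 W/m².
Effective temperature: T_e = [S(1−α)/(4σ)]^(1/4) = 89.33 K.
T_s⁴ = T_e⁴·2/(2−ε) → ε = 2 − 2(T_e/T_s)⁴ = 2 − 2·(89.33/96.2)⁴ = 0.5128.

0.513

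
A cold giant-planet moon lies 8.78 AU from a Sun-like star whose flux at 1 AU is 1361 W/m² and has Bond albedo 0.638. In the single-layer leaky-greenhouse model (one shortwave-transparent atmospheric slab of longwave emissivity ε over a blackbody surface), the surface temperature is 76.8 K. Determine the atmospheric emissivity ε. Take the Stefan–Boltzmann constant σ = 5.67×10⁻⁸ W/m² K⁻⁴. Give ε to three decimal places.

Irradiance scales as 1/d², so S = 1361 W/m² × (1/8.78)² = 17.66 W/m².
Effective temperature: T_e = [S(1−α)/(4σ)]^(1/4) = 72.86 K.
T_s⁴ = T_e⁴·2/(2−ε) → ε = 2 − 2(T_e/T_s)⁴ = 2 − 2·(72.86/76.8)⁴ = 0.3800.

0.380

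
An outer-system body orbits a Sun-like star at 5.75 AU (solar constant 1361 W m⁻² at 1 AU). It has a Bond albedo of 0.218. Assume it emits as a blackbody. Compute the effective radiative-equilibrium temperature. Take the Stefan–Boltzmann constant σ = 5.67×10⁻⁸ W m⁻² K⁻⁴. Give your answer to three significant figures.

Flux at the orbit: S = 1361/(5.75)² = 41.16 W m⁻².
Absorbed flux (global mean): S(1−α)/4 = 41.16·0.782/4 = 8.048 W m⁻².
In equilibrium σT⁴ equals this, so T = 109.1 K.

109 K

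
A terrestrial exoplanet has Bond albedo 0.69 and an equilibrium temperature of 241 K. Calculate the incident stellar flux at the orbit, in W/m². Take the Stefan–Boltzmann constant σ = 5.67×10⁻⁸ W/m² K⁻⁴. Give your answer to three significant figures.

2470 W/m²

Invert the energy balance for S: S = 4σT⁴/(1−α).
The emitted flux is σT⁴ = 191.3 W/m².
S = 4·191.3/0.31 = 2468 W/m².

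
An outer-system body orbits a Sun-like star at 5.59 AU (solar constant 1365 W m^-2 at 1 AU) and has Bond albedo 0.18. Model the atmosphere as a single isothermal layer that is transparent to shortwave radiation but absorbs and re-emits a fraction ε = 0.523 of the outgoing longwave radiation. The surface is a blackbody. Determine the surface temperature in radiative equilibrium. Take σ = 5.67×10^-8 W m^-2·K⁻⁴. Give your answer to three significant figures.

By the inverse-square law, S = 1365/5.59² = 43.68 W m^-2.
Effective emission temperature (TOA balance): σT_e⁴ = S(1−α)/4 = 8.955 W m^-2 → T_e = 112.1 K.
The surface balance (absorbed SW + ε·downward IR = σT_s⁴) with T_a⁴ = T_s⁴/2 reduces to T_s = T_e·[2/(2−ε)]^¼ = 120.9 K.

121 K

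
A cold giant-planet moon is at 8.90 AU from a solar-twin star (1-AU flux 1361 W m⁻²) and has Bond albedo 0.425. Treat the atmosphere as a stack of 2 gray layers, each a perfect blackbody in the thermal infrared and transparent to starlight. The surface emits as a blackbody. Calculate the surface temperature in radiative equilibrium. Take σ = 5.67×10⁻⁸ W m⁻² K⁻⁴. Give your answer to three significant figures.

107 K

Irradiance scales as 1/d², so S = 1361 W m⁻² × (1/8.90)² = 17.18 W m⁻².
OLR = S(1−α)/4 = 2.470 W m⁻²; the top layer radiates at T_e = 81.24 K.
Layer-by-layer balance gives σT_s⁴ = (N+1)σT_e⁴, so T_s = 3^¼·81.24 = 106.9 K.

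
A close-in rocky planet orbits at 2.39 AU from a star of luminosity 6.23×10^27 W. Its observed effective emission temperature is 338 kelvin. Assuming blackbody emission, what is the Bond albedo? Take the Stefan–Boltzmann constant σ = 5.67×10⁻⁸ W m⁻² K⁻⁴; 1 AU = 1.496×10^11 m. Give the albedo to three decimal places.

Orbital distance: d = 2.39 AU = 3.575×10^11 m.
Flux at the orbit: S = L/(4πd²) = 6.23×10^27/(4π·(3.58×10^11)²) = 3878 W m⁻².
Energy balance: S(1−α)/4 = σT⁴, so 1−α = 4σT⁴/S.
4σT⁴ = 4·5.67×10⁻⁸·(338)⁴ = 2960 W m⁻².
1−α = 2960/3878 = 0.7633, so α = 0.2367.

0.237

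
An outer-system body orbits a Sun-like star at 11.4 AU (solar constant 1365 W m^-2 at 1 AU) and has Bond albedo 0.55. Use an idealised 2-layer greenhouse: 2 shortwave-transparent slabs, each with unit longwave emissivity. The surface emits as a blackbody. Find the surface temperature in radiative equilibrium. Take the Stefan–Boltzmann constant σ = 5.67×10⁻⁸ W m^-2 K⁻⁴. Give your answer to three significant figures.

88.9 K

Flux at the orbit: S = 1365/(11.4)² = 10.50 W m^-2.
OLR = S(1−α)/4 = 1.182 W m^-2; the top layer radiates at T_e = 67.57 K.
Layer-by-layer balance gives σT_s⁴ = (N+1)σT_e⁴, so T_s = 3^¼·67.57 = 88.92 K.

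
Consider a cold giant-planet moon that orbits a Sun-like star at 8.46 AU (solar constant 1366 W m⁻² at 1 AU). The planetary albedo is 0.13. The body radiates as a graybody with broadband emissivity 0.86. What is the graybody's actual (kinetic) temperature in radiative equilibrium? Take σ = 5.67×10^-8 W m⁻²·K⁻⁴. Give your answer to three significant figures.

Irradiance scales as 1/d², so S = 1366 W m⁻² × (1/8.46)² = 19.09 W m⁻².
Averaging over the sphere, the absorbed flux is S(1−α)/4 = 4.151 W m⁻².
Radiative balance εσT⁴ = 4.151 gives T = [4.151/(0.86·σ)]^(1/4) = 96.06 K.

96.1 K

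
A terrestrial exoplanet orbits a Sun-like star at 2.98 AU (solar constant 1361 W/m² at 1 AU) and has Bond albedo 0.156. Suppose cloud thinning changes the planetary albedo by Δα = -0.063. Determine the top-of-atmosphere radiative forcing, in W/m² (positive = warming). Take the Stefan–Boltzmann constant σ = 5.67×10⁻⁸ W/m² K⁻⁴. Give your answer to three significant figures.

2.41 W/m²

By the inverse-square law, S = 1361/2.98² = 153.3 W/m².
TOA radiative forcing: ΔF = −S·Δα/4 = −153.3·(-0.063)/4 = 2.414 W/m².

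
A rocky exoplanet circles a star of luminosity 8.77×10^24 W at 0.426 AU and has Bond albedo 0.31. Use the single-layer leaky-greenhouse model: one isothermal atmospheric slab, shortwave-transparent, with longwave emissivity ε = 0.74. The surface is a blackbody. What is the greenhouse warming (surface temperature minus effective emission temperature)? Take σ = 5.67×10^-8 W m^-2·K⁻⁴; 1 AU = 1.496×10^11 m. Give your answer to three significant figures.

18.5 K

Orbital distance: d = 0.426 AU = 6.373×10^10 m.
Spreading L over a sphere of radius d: S = 8.77×10^24/(4π·6.37×10^10²) = 171.8 W m^-2.
The planet radiates to space at T_e = [S(1−α)/(4σ)]^(1/4) = 151.2 K.
For a single slab of emissivity ε, T_s⁴ = 2T_e⁴/(2−ε); thus T_s = 151.2·(1.587)^(1/4) = 169.7 K.
T_s − T_e = 169.7 − 151.2 = 18.51 K.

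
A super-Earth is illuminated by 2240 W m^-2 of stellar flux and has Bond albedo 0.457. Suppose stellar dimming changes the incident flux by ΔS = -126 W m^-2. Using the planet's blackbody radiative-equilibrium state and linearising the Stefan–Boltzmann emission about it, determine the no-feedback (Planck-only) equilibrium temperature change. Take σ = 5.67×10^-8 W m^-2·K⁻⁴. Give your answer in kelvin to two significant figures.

-3.8 K

The baseline emission temperature is T_e = 270.6 K.
TOA radiative forcing: ΔF = (1−α)ΔS/4 = 0.543·(-126)/4 = -17.10 W m^-2.
The Planck feedback parameter is 4σT_e³ = 4.495 W m^-2/K.
Hence the no-feedback warming is ΔF/(4σT_e³) = -3.81 K.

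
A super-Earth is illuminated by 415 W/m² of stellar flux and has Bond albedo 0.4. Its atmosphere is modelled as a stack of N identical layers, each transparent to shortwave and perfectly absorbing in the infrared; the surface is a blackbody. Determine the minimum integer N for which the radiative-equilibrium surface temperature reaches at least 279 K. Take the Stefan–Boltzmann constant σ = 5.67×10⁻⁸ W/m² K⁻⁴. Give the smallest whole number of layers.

The effective emission temperature is T_e = [S(1−α)/(4σ)]^¼ = 182.0 K.
T_s = (N+1)^(1/4)·T_e ≥ 279 K requires N+1 ≥ (T_s/T_e)⁴ = (279/182.0)⁴ = 5.519.
So N ≥ 4.519; the smallest integer is N = 5.

5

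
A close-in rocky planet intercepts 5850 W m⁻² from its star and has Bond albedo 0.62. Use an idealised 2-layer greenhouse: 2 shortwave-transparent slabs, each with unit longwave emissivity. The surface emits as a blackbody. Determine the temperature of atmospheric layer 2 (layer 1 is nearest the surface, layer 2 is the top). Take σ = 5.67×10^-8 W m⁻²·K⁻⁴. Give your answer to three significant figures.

315 kelvin

Top-of-atmosphere balance: σT_e⁴ = S(1−α)/4 = 555.8 W m⁻² → T_e = 314.6 K.
In the N-layer model, layer k (counted from the surface) has T_k = (N+1−k)^(1/4)·T_e.
With k = 2: T_2 = (2+1−2)^¼·314.6 K = 314.6 K.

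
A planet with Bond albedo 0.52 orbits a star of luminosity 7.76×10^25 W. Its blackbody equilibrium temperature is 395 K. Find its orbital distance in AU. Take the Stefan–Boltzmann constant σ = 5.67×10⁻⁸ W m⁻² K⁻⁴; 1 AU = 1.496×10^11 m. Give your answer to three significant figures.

Energy balance gives S = 4σT⁴/(1−α) = 11500 W m⁻².
Then d = [L/(4πS)]^(1/2) = 2.317×10^10 m, i.e. 0.1549 AU.

0.155 AU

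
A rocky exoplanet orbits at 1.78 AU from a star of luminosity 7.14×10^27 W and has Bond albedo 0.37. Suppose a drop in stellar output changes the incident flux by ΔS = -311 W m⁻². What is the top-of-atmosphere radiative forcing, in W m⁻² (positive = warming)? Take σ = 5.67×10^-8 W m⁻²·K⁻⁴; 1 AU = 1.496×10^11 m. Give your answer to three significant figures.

Orbital distance: d = 1.78 AU = 2.663×10^11 m.
Spreading L over a sphere of radius d: S = 7.14×10^27/(4π·2.66×10^11²) = 8013 W m⁻².
Only a fraction (1−α) is absorbed and it's spread over 4πR², so ΔF = (1−α)ΔS/4 = -48.98 W m⁻².

-49.0 W m⁻²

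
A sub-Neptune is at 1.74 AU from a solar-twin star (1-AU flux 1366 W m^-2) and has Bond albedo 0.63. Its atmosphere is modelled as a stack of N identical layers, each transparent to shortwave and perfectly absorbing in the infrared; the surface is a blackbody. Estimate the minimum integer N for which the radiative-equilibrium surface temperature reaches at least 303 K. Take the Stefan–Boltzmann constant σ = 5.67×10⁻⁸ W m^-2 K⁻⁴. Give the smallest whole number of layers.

11

By the inverse-square law, S = 1366/1.74² = 451.2 W m^-2.
Top-of-atmosphere balance: σT_e⁴ = S(1−α)/4 = 41.73 W m^-2 → T_e = 164.7 K.
Need (N+1)T_e⁴ ≥ T_s⁴, i.e. N+1 ≥ (303/164.7)⁴ = 11.451.
Rounding up, N = 11.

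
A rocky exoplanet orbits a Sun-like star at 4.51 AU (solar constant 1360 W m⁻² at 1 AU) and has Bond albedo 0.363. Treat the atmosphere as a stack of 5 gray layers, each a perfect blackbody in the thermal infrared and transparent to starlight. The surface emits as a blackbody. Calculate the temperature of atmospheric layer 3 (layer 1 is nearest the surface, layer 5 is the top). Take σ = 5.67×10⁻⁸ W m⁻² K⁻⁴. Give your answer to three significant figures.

154 kelvin

By the inverse-square law, S = 1360/4.51² = 66.86 W m⁻².
OLR = S(1−α)/4 = 10.65 W m⁻²; the top layer radiates at T_e = 117.1 K.
In the N-layer model, layer k (counted from the surface) has T_k = (N+1−k)^(1/4)·T_e.
With k = 3: T_3 = (5+1−3)^¼·117.1 K = 154.1 K.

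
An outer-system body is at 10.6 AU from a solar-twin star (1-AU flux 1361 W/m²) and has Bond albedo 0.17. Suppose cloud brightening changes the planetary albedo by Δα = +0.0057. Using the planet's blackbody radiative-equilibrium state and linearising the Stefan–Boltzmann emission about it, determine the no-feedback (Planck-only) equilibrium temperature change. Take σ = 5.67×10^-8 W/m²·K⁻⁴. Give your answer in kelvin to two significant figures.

-0.14 K

Flux at the orbit: S = 1361/(10.6)² = 12.11 W/m².
The baseline emission temperature is T_e = 81.60 K.
TOA radiative forcing: ΔF = −S·Δα/4 = −12.11·(+0.0057)/4 = -0.01726 W/m².
Linearising σT⁴ gives d(σT⁴)/dT = 4σT_e³ = 0.1232 W/m² per K.
Hence the no-feedback warming is ΔF/(4σT_e³) = -0.140 K.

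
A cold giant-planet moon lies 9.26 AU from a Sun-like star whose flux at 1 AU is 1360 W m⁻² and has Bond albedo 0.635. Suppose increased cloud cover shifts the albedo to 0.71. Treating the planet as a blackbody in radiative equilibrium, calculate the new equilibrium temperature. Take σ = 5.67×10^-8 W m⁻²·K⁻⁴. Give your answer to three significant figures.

67.1 K

By the inverse-square law, S = 1360/9.26² = 15.86 W m⁻².
With the new albedo, S(1−α₂)/4 = 1.150 W m⁻², so T₂ = 67.11 K.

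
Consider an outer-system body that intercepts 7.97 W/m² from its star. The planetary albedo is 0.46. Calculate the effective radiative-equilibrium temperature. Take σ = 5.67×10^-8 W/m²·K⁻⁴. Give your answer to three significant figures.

Averaging over the sphere, the absorbed flux is S(1−α)/4 = 1.076 W/m².
Set σT⁴ = 1.076 → T = (1.076/σ)^(1/4) = 66.00 K.

66.0 K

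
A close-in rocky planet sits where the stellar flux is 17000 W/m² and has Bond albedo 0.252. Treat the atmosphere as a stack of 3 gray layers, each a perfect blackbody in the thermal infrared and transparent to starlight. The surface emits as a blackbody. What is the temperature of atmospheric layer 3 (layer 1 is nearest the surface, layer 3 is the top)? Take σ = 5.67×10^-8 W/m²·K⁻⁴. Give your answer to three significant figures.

The effective emission temperature is T_e = [S(1−α)/(4σ)]^¼ = 486.6 K.
The net upward flux σT_e⁴ is constant between every pair of levels, so T_k⁴ = (N+1−k)T_e⁴.
With k = 3: T_3 = (3+1−3)^¼·486.6 K = 486.6 K.

487 kelvin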